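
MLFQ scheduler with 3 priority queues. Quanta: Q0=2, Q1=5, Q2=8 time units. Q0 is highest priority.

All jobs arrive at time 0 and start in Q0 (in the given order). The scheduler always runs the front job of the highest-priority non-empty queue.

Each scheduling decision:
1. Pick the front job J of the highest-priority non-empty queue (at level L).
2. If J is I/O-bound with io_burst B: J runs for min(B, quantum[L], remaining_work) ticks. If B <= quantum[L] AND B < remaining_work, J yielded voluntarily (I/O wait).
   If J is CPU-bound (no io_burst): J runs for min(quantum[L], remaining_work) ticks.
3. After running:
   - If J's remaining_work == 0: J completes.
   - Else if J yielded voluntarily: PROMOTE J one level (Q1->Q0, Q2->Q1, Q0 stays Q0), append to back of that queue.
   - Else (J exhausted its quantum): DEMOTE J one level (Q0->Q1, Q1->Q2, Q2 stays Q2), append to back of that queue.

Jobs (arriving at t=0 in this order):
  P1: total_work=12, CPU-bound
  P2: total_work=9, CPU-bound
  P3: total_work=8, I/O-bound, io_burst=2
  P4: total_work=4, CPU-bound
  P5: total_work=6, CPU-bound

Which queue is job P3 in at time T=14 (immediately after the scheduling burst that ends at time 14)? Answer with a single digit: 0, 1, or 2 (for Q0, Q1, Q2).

t=0-2: P1@Q0 runs 2, rem=10, quantum used, demote→Q1. Q0=[P2,P3,P4,P5] Q1=[P1] Q2=[]
t=2-4: P2@Q0 runs 2, rem=7, quantum used, demote→Q1. Q0=[P3,P4,P5] Q1=[P1,P2] Q2=[]
t=4-6: P3@Q0 runs 2, rem=6, I/O yield, promote→Q0. Q0=[P4,P5,P3] Q1=[P1,P2] Q2=[]
t=6-8: P4@Q0 runs 2, rem=2, quantum used, demote→Q1. Q0=[P5,P3] Q1=[P1,P2,P4] Q2=[]
t=8-10: P5@Q0 runs 2, rem=4, quantum used, demote→Q1. Q0=[P3] Q1=[P1,P2,P4,P5] Q2=[]
t=10-12: P3@Q0 runs 2, rem=4, I/O yield, promote→Q0. Q0=[P3] Q1=[P1,P2,P4,P5] Q2=[]
t=12-14: P3@Q0 runs 2, rem=2, I/O yield, promote→Q0. Q0=[P3] Q1=[P1,P2,P4,P5] Q2=[]
t=14-16: P3@Q0 runs 2, rem=0, completes. Q0=[] Q1=[P1,P2,P4,P5] Q2=[]
t=16-21: P1@Q1 runs 5, rem=5, quantum used, demote→Q2. Q0=[] Q1=[P2,P4,P5] Q2=[P1]
t=21-26: P2@Q1 runs 5, rem=2, quantum used, demote→Q2. Q0=[] Q1=[P4,P5] Q2=[P1,P2]
t=26-28: P4@Q1 runs 2, rem=0, completes. Q0=[] Q1=[P5] Q2=[P1,P2]
t=28-32: P5@Q1 runs 4, rem=0, completes. Q0=[] Q1=[] Q2=[P1,P2]
t=32-37: P1@Q2 runs 5, rem=0, completes. Q0=[] Q1=[] Q2=[P2]
t=37-39: P2@Q2 runs 2, rem=0, completes. Q0=[] Q1=[] Q2=[]

Answer: 0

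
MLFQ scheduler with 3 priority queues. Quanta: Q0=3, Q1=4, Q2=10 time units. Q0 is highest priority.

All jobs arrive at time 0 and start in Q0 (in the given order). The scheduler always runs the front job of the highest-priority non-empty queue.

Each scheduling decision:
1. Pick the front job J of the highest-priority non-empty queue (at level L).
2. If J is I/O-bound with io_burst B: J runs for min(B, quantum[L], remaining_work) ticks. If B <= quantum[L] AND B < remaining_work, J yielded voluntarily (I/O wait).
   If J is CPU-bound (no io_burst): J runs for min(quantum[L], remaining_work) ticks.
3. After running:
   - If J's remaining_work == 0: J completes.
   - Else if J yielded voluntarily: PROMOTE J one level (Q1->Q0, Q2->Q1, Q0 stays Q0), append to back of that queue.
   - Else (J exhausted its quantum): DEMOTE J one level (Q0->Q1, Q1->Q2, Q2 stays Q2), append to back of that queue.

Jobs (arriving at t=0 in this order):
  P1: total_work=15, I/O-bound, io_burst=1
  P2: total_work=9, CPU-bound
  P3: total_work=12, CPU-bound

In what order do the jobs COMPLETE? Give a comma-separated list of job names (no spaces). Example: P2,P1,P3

Answer: P1,P2,P3

Derivation:
t=0-1: P1@Q0 runs 1, rem=14, I/O yield, promote→Q0. Q0=[P2,P3,P1] Q1=[] Q2=[]
t=1-4: P2@Q0 runs 3, rem=6, quantum used, demote→Q1. Q0=[P3,P1] Q1=[P2] Q2=[]
t=4-7: P3@Q0 runs 3, rem=9, quantum used, demote→Q1. Q0=[P1] Q1=[P2,P3] Q2=[]
t=7-8: P1@Q0 runs 1, rem=13, I/O yield, promote→Q0. Q0=[P1] Q1=[P2,P3] Q2=[]
t=8-9: P1@Q0 runs 1, rem=12, I/O yield, promote→Q0. Q0=[P1] Q1=[P2,P3] Q2=[]
t=9-10: P1@Q0 runs 1, rem=11, I/O yield, promote→Q0. Q0=[P1] Q1=[P2,P3] Q2=[]
t=10-11: P1@Q0 runs 1, rem=10, I/O yield, promote→Q0. Q0=[P1] Q1=[P2,P3] Q2=[]
t=11-12: P1@Q0 runs 1, rem=9, I/O yield, promote→Q0. Q0=[P1] Q1=[P2,P3] Q2=[]
t=12-13: P1@Q0 runs 1, rem=8, I/O yield, promote→Q0. Q0=[P1] Q1=[P2,P3] Q2=[]
t=13-14: P1@Q0 runs 1, rem=7, I/O yield, promote→Q0. Q0=[P1] Q1=[P2,P3] Q2=[]
t=14-15: P1@Q0 runs 1, rem=6, I/O yield, promote→Q0. Q0=[P1] Q1=[P2,P3] Q2=[]
t=15-16: P1@Q0 runs 1, rem=5, I/O yield, promote→Q0. Q0=[P1] Q1=[P2,P3] Q2=[]
t=16-17: P1@Q0 runs 1, rem=4, I/O yield, promote→Q0. Q0=[P1] Q1=[P2,P3] Q2=[]
t=17-18: P1@Q0 runs 1, rem=3, I/O yield, promote→Q0. Q0=[P1] Q1=[P2,P3] Q2=[]
t=18-19: P1@Q0 runs 1, rem=2, I/O yield, promote→Q0. Q0=[P1] Q1=[P2,P3] Q2=[]
t=19-20: P1@Q0 runs 1, rem=1, I/O yield, promote→Q0. Q0=[P1] Q1=[P2,P3] Q2=[]
t=20-21: P1@Q0 runs 1, rem=0, completes. Q0=[] Q1=[P2,P3] Q2=[]
t=21-25: P2@Q1 runs 4, rem=2, quantum used, demote→Q2. Q0=[] Q1=[P3] Q2=[P2]
t=25-29: P3@Q1 runs 4, rem=5, quantum used, demote→Q2. Q0=[] Q1=[] Q2=[P2,P3]
t=29-31: P2@Q2 runs 2, rem=0, completes. Q0=[] Q1=[] Q2=[P3]
t=31-36: P3@Q2 runs 5, rem=0, completes. Q0=[] Q1=[] Q2=[]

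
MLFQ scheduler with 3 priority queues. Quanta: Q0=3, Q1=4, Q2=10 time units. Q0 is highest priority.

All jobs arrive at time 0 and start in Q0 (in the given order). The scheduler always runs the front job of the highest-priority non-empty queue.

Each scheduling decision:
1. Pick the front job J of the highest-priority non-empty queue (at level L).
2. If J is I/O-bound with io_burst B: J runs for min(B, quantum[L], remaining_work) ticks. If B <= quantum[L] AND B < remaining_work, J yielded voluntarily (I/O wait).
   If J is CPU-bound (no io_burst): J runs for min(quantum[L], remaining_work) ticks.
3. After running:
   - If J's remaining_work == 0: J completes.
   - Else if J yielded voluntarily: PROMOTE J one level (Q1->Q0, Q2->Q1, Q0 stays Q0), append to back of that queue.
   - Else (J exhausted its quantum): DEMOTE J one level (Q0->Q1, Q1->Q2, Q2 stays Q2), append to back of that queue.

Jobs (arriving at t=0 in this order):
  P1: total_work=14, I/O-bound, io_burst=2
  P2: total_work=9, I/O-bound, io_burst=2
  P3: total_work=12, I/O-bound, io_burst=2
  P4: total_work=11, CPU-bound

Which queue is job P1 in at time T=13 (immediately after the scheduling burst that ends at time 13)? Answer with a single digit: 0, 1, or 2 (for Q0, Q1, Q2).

t=0-2: P1@Q0 runs 2, rem=12, I/O yield, promote→Q0. Q0=[P2,P3,P4,P1] Q1=[] Q2=[]
t=2-4: P2@Q0 runs 2, rem=7, I/O yield, promote→Q0. Q0=[P3,P4,P1,P2] Q1=[] Q2=[]
t=4-6: P3@Q0 runs 2, rem=10, I/O yield, promote→Q0. Q0=[P4,P1,P2,P3] Q1=[] Q2=[]
t=6-9: P4@Q0 runs 3, rem=8, quantum used, demote→Q1. Q0=[P1,P2,P3] Q1=[P4] Q2=[]
t=9-11: P1@Q0 runs 2, rem=10, I/O yield, promote→Q0. Q0=[P2,P3,P1] Q1=[P4] Q2=[]
t=11-13: P2@Q0 runs 2, rem=5, I/O yield, promote→Q0. Q0=[P3,P1,P2] Q1=[P4] Q2=[]
t=13-15: P3@Q0 runs 2, rem=8, I/O yield, promote→Q0. Q0=[P1,P2,P3] Q1=[P4] Q2=[]
t=15-17: P1@Q0 runs 2, rem=8, I/O yield, promote→Q0. Q0=[P2,P3,P1] Q1=[P4] Q2=[]
t=17-19: P2@Q0 runs 2, rem=3, I/O yield, promote→Q0. Q0=[P3,P1,P2] Q1=[P4] Q2=[]
t=19-21: P3@Q0 runs 2, rem=6, I/O yield, promote→Q0. Q0=[P1,P2,P3] Q1=[P4] Q2=[]
t=21-23: P1@Q0 runs 2, rem=6, I/O yield, promote→Q0. Q0=[P2,P3,P1] Q1=[P4] Q2=[]
t=23-25: P2@Q0 runs 2, rem=1, I/O yield, promote→Q0. Q0=[P3,P1,P2] Q1=[P4] Q2=[]
t=25-27: P3@Q0 runs 2, rem=4, I/O yield, promote→Q0. Q0=[P1,P2,P3] Q1=[P4] Q2=[]
t=27-29: P1@Q0 runs 2, rem=4, I/O yield, promote→Q0. Q0=[P2,P3,P1] Q1=[P4] Q2=[]
t=29-30: P2@Q0 runs 1, rem=0, completes. Q0=[P3,P1] Q1=[P4] Q2=[]
t=30-32: P3@Q0 runs 2, rem=2, I/O yield, promote→Q0. Q0=[P1,P3] Q1=[P4] Q2=[]
t=32-34: P1@Q0 runs 2, rem=2, I/O yield, promote→Q0. Q0=[P3,P1] Q1=[P4] Q2=[]
t=34-36: P3@Q0 runs 2, rem=0, completes. Q0=[P1] Q1=[P4] Q2=[]
t=36-38: P1@Q0 runs 2, rem=0, completes. Q0=[] Q1=[P4] Q2=[]
t=38-42: P4@Q1 runs 4, rem=4, quantum used, demote→Q2. Q0=[] Q1=[] Q2=[P4]
t=42-46: P4@Q2 runs 4, rem=0, completes. Q0=[] Q1=[] Q2=[]

Answer: 0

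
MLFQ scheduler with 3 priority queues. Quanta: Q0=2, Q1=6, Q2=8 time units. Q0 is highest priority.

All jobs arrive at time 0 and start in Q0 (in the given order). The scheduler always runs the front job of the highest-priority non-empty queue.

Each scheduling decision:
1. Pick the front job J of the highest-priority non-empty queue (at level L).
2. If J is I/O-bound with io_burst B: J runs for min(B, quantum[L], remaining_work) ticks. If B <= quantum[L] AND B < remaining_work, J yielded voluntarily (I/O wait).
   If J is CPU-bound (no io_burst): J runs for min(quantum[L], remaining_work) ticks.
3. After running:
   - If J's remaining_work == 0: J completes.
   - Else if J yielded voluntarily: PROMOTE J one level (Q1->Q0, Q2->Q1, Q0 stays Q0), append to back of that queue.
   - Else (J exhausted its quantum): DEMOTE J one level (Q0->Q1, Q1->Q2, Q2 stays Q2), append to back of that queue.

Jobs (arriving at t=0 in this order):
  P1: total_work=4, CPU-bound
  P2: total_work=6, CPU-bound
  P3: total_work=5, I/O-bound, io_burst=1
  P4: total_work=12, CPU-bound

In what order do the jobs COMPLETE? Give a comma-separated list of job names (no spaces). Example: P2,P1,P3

Answer: P3,P1,P2,P4

Derivation:
t=0-2: P1@Q0 runs 2, rem=2, quantum used, demote→Q1. Q0=[P2,P3,P4] Q1=[P1] Q2=[]
t=2-4: P2@Q0 runs 2, rem=4, quantum used, demote→Q1. Q0=[P3,P4] Q1=[P1,P2] Q2=[]
t=4-5: P3@Q0 runs 1, rem=4, I/O yield, promote→Q0. Q0=[P4,P3] Q1=[P1,P2] Q2=[]
t=5-7: P4@Q0 runs 2, rem=10, quantum used, demote→Q1. Q0=[P3] Q1=[P1,P2,P4] Q2=[]
t=7-8: P3@Q0 runs 1, rem=3, I/O yield, promote→Q0. Q0=[P3] Q1=[P1,P2,P4] Q2=[]
t=8-9: P3@Q0 runs 1, rem=2, I/O yield, promote→Q0. Q0=[P3] Q1=[P1,P2,P4] Q2=[]
t=9-10: P3@Q0 runs 1, rem=1, I/O yield, promote→Q0. Q0=[P3] Q1=[P1,P2,P4] Q2=[]
t=10-11: P3@Q0 runs 1, rem=0, completes. Q0=[] Q1=[P1,P2,P4] Q2=[]
t=11-13: P1@Q1 runs 2, rem=0, completes. Q0=[] Q1=[P2,P4] Q2=[]
t=13-17: P2@Q1 runs 4, rem=0, completes. Q0=[] Q1=[P4] Q2=[]
t=17-23: P4@Q1 runs 6, rem=4, quantum used, demote→Q2. Q0=[] Q1=[] Q2=[P4]
t=23-27: P4@Q2 runs 4, rem=0, completes. Q0=[] Q1=[] Q2=[]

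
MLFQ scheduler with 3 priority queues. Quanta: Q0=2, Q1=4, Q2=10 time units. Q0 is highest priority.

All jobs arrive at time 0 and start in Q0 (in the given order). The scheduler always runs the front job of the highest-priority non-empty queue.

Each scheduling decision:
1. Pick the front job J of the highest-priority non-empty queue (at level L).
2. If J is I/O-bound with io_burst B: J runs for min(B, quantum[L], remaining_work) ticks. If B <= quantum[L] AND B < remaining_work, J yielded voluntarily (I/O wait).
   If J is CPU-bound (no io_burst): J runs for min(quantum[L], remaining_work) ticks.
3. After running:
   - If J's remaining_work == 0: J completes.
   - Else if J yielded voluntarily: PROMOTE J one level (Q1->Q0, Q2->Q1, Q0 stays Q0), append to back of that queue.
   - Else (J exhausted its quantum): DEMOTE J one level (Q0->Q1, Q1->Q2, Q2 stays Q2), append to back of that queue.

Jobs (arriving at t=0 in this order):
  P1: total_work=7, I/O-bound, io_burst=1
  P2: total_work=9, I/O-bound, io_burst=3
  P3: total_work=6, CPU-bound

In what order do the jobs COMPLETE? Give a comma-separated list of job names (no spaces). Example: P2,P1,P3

t=0-1: P1@Q0 runs 1, rem=6, I/O yield, promote→Q0. Q0=[P2,P3,P1] Q1=[] Q2=[]
t=1-3: P2@Q0 runs 2, rem=7, quantum used, demote→Q1. Q0=[P3,P1] Q1=[P2] Q2=[]
t=3-5: P3@Q0 runs 2, rem=4, quantum used, demote→Q1. Q0=[P1] Q1=[P2,P3] Q2=[]
t=5-6: P1@Q0 runs 1, rem=5, I/O yield, promote→Q0. Q0=[P1] Q1=[P2,P3] Q2=[]
t=6-7: P1@Q0 runs 1, rem=4, I/O yield, promote→Q0. Q0=[P1] Q1=[P2,P3] Q2=[]
t=7-8: P1@Q0 runs 1, rem=3, I/O yield, promote→Q0. Q0=[P1] Q1=[P2,P3] Q2=[]
t=8-9: P1@Q0 runs 1, rem=2, I/O yield, promote→Q0. Q0=[P1] Q1=[P2,P3] Q2=[]
t=9-10: P1@Q0 runs 1, rem=1, I/O yield, promote→Q0. Q0=[P1] Q1=[P2,P3] Q2=[]
t=10-11: P1@Q0 runs 1, rem=0, completes. Q0=[] Q1=[P2,P3] Q2=[]
t=11-14: P2@Q1 runs 3, rem=4, I/O yield, promote→Q0. Q0=[P2] Q1=[P3] Q2=[]
t=14-16: P2@Q0 runs 2, rem=2, quantum used, demote→Q1. Q0=[] Q1=[P3,P2] Q2=[]
t=16-20: P3@Q1 runs 4, rem=0, completes. Q0=[] Q1=[P2] Q2=[]
t=20-22: P2@Q1 runs 2, rem=0, completes. Q0=[] Q1=[] Q2=[]

Answer: P1,P3,P2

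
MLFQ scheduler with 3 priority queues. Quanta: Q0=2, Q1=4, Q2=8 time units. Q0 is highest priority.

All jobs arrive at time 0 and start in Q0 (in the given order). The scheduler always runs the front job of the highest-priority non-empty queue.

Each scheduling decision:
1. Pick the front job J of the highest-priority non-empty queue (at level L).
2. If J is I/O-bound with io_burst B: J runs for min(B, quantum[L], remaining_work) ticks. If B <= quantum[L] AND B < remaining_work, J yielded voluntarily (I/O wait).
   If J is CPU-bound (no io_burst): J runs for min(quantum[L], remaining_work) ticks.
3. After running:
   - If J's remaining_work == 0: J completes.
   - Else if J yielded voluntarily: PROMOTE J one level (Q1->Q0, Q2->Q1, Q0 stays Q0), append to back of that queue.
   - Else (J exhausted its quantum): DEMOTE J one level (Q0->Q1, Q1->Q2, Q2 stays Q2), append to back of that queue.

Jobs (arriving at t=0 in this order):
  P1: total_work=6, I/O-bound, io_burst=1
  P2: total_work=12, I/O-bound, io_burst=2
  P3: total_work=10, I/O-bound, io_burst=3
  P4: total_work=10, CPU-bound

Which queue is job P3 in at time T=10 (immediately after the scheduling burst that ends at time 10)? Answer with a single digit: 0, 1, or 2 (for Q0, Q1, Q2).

t=0-1: P1@Q0 runs 1, rem=5, I/O yield, promote→Q0. Q0=[P2,P3,P4,P1] Q1=[] Q2=[]
t=1-3: P2@Q0 runs 2, rem=10, I/O yield, promote→Q0. Q0=[P3,P4,P1,P2] Q1=[] Q2=[]
t=3-5: P3@Q0 runs 2, rem=8, quantum used, demote→Q1. Q0=[P4,P1,P2] Q1=[P3] Q2=[]
t=5-7: P4@Q0 runs 2, rem=8, quantum used, demote→Q1. Q0=[P1,P2] Q1=[P3,P4] Q2=[]
t=7-8: P1@Q0 runs 1, rem=4, I/O yield, promote→Q0. Q0=[P2,P1] Q1=[P3,P4] Q2=[]
t=8-10: P2@Q0 runs 2, rem=8, I/O yield, promote→Q0. Q0=[P1,P2] Q1=[P3,P4] Q2=[]
t=10-11: P1@Q0 runs 1, rem=3, I/O yield, promote→Q0. Q0=[P2,P1] Q1=[P3,P4] Q2=[]
t=11-13: P2@Q0 runs 2, rem=6, I/O yield, promote→Q0. Q0=[P1,P2] Q1=[P3,P4] Q2=[]
t=13-14: P1@Q0 runs 1, rem=2, I/O yield, promote→Q0. Q0=[P2,P1] Q1=[P3,P4] Q2=[]
t=14-16: P2@Q0 runs 2, rem=4, I/O yield, promote→Q0. Q0=[P1,P2] Q1=[P3,P4] Q2=[]
t=16-17: P1@Q0 runs 1, rem=1, I/O yield, promote→Q0. Q0=[P2,P1] Q1=[P3,P4] Q2=[]
t=17-19: P2@Q0 runs 2, rem=2, I/O yield, promote→Q0. Q0=[P1,P2] Q1=[P3,P4] Q2=[]
t=19-20: P1@Q0 runs 1, rem=0, completes. Q0=[P2] Q1=[P3,P4] Q2=[]
t=20-22: P2@Q0 runs 2, rem=0, completes. Q0=[] Q1=[P3,P4] Q2=[]
t=22-25: P3@Q1 runs 3, rem=5, I/O yield, promote→Q0. Q0=[P3] Q1=[P4] Q2=[]
t=25-27: P3@Q0 runs 2, rem=3, quantum used, demote→Q1. Q0=[] Q1=[P4,P3] Q2=[]
t=27-31: P4@Q1 runs 4, rem=4, quantum used, demote→Q2. Q0=[] Q1=[P3] Q2=[P4]
t=31-34: P3@Q1 runs 3, rem=0, completes. Q0=[] Q1=[] Q2=[P4]
t=34-38: P4@Q2 runs 4, rem=0, completes. Q0=[] Q1=[] Q2=[]

Answer: 1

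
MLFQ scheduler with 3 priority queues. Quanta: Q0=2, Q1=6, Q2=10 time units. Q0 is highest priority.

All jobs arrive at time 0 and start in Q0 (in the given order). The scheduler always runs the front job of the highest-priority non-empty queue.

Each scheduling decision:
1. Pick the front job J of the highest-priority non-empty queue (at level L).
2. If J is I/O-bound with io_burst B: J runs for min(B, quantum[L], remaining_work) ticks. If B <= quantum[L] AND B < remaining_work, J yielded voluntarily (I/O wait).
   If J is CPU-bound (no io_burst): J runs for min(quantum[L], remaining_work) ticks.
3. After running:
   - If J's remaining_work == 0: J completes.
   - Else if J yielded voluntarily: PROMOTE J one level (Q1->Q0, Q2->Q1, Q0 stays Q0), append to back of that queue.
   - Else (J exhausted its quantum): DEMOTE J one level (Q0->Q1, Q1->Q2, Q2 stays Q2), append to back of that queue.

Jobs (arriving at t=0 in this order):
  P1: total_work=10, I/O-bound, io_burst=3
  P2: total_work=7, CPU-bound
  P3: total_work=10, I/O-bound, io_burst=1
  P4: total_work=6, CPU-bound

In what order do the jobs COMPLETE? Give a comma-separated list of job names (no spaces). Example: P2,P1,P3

Answer: P3,P2,P4,P1

Derivation:
t=0-2: P1@Q0 runs 2, rem=8, quantum used, demote→Q1. Q0=[P2,P3,P4] Q1=[P1] Q2=[]
t=2-4: P2@Q0 runs 2, rem=5, quantum used, demote→Q1. Q0=[P3,P4] Q1=[P1,P2] Q2=[]
t=4-5: P3@Q0 runs 1, rem=9, I/O yield, promote→Q0. Q0=[P4,P3] Q1=[P1,P2] Q2=[]
t=5-7: P4@Q0 runs 2, rem=4, quantum used, demote→Q1. Q0=[P3] Q1=[P1,P2,P4] Q2=[]
t=7-8: P3@Q0 runs 1, rem=8, I/O yield, promote→Q0. Q0=[P3] Q1=[P1,P2,P4] Q2=[]
t=8-9: P3@Q0 runs 1, rem=7, I/O yield, promote→Q0. Q0=[P3] Q1=[P1,P2,P4] Q2=[]
t=9-10: P3@Q0 runs 1, rem=6, I/O yield, promote→Q0. Q0=[P3] Q1=[P1,P2,P4] Q2=[]
t=10-11: P3@Q0 runs 1, rem=5, I/O yield, promote→Q0. Q0=[P3] Q1=[P1,P2,P4] Q2=[]
t=11-12: P3@Q0 runs 1, rem=4, I/O yield, promote→Q0. Q0=[P3] Q1=[P1,P2,P4] Q2=[]
t=12-13: P3@Q0 runs 1, rem=3, I/O yield, promote→Q0. Q0=[P3] Q1=[P1,P2,P4] Q2=[]
t=13-14: P3@Q0 runs 1, rem=2, I/O yield, promote→Q0. Q0=[P3] Q1=[P1,P2,P4] Q2=[]
t=14-15: P3@Q0 runs 1, rem=1, I/O yield, promote→Q0. Q0=[P3] Q1=[P1,P2,P4] Q2=[]
t=15-16: P3@Q0 runs 1, rem=0, completes. Q0=[] Q1=[P1,P2,P4] Q2=[]
t=16-19: P1@Q1 runs 3, rem=5, I/O yield, promote→Q0. Q0=[P1] Q1=[P2,P4] Q2=[]
t=19-21: P1@Q0 runs 2, rem=3, quantum used, demote→Q1. Q0=[] Q1=[P2,P4,P1] Q2=[]
t=21-26: P2@Q1 runs 5, rem=0, completes. Q0=[] Q1=[P4,P1] Q2=[]
t=26-30: P4@Q1 runs 4, rem=0, completes. Q0=[] Q1=[P1] Q2=[]
t=30-33: P1@Q1 runs 3, rem=0, completes. Q0=[] Q1=[] Q2=[]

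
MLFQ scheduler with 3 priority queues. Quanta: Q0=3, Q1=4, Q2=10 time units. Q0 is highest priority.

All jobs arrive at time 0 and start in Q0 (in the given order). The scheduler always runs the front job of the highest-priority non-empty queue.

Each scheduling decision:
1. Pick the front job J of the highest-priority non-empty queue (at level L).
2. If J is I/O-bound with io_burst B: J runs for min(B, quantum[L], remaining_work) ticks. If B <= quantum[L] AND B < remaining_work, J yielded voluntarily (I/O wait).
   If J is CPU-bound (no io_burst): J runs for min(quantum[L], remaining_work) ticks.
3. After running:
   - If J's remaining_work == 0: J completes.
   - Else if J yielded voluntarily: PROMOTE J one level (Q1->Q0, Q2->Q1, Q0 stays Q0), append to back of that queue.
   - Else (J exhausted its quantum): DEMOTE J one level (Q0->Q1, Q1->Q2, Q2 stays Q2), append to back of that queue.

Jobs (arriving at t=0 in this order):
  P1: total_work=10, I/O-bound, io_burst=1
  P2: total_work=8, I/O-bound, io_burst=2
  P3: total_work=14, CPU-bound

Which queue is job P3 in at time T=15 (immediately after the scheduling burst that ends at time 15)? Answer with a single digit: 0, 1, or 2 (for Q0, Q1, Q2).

Answer: 1

Derivation:
t=0-1: P1@Q0 runs 1, rem=9, I/O yield, promote→Q0. Q0=[P2,P3,P1] Q1=[] Q2=[]
t=1-3: P2@Q0 runs 2, rem=6, I/O yield, promote→Q0. Q0=[P3,P1,P2] Q1=[] Q2=[]
t=3-6: P3@Q0 runs 3, rem=11, quantum used, demote→Q1. Q0=[P1,P2] Q1=[P3] Q2=[]
t=6-7: P1@Q0 runs 1, rem=8, I/O yield, promote→Q0. Q0=[P2,P1] Q1=[P3] Q2=[]
t=7-9: P2@Q0 runs 2, rem=4, I/O yield, promote→Q0. Q0=[P1,P2] Q1=[P3] Q2=[]
t=9-10: P1@Q0 runs 1, rem=7, I/O yield, promote→Q0. Q0=[P2,P1] Q1=[P3] Q2=[]
t=10-12: P2@Q0 runs 2, rem=2, I/O yield, promote→Q0. Q0=[P1,P2] Q1=[P3] Q2=[]
t=12-13: P1@Q0 runs 1, rem=6, I/O yield, promote→Q0. Q0=[P2,P1] Q1=[P3] Q2=[]
t=13-15: P2@Q0 runs 2, rem=0, completes. Q0=[P1] Q1=[P3] Q2=[]
t=15-16: P1@Q0 runs 1, rem=5, I/O yield, promote→Q0. Q0=[P1] Q1=[P3] Q2=[]
t=16-17: P1@Q0 runs 1, rem=4, I/O yield, promote→Q0. Q0=[P1] Q1=[P3] Q2=[]
t=17-18: P1@Q0 runs 1, rem=3, I/O yield, promote→Q0. Q0=[P1] Q1=[P3] Q2=[]
t=18-19: P1@Q0 runs 1, rem=2, I/O yield, promote→Q0. Q0=[P1] Q1=[P3] Q2=[]
t=19-20: P1@Q0 runs 1, rem=1, I/O yield, promote→Q0. Q0=[P1] Q1=[P3] Q2=[]
t=20-21: P1@Q0 runs 1, rem=0, completes. Q0=[] Q1=[P3] Q2=[]
t=21-25: P3@Q1 runs 4, rem=7, quantum used, demote→Q2. Q0=[] Q1=[] Q2=[P3]
t=25-32: P3@Q2 runs 7, rem=0, completes. Q0=[] Q1=[] Q2=[]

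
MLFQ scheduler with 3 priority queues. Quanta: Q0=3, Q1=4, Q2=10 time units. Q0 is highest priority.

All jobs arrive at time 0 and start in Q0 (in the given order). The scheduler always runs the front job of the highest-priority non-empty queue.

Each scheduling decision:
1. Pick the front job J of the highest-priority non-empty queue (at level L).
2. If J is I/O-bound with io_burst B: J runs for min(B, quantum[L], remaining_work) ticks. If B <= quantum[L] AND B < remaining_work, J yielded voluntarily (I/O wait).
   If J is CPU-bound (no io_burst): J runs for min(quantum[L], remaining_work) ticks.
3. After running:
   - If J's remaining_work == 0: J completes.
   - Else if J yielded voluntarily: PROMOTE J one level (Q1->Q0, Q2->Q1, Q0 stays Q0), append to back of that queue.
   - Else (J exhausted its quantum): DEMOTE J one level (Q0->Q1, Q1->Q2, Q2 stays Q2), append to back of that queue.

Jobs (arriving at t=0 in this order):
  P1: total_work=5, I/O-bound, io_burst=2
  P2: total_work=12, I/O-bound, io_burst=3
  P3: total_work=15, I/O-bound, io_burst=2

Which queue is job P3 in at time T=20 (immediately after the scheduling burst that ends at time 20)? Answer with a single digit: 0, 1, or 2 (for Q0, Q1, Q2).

Answer: 0

Derivation:
t=0-2: P1@Q0 runs 2, rem=3, I/O yield, promote→Q0. Q0=[P2,P3,P1] Q1=[] Q2=[]
t=2-5: P2@Q0 runs 3, rem=9, I/O yield, promote→Q0. Q0=[P3,P1,P2] Q1=[] Q2=[]
t=5-7: P3@Q0 runs 2, rem=13, I/O yield, promote→Q0. Q0=[P1,P2,P3] Q1=[] Q2=[]
t=7-9: P1@Q0 runs 2, rem=1, I/O yield, promote→Q0. Q0=[P2,P3,P1] Q1=[] Q2=[]
t=9-12: P2@Q0 runs 3, rem=6, I/O yield, promote→Q0. Q0=[P3,P1,P2] Q1=[] Q2=[]
t=12-14: P3@Q0 runs 2, rem=11, I/O yield, promote→Q0. Q0=[P1,P2,P3] Q1=[] Q2=[]
t=14-15: P1@Q0 runs 1, rem=0, completes. Q0=[P2,P3] Q1=[] Q2=[]
t=15-18: P2@Q0 runs 3, rem=3, I/O yield, promote→Q0. Q0=[P3,P2] Q1=[] Q2=[]
t=18-20: P3@Q0 runs 2, rem=9, I/O yield, promote→Q0. Q0=[P2,P3] Q1=[] Q2=[]
t=20-23: P2@Q0 runs 3, rem=0, completes. Q0=[P3] Q1=[] Q2=[]
t=23-25: P3@Q0 runs 2, rem=7, I/O yield, promote→Q0. Q0=[P3] Q1=[] Q2=[]
t=25-27: P3@Q0 runs 2, rem=5, I/O yield, promote→Q0. Q0=[P3] Q1=[] Q2=[]
t=27-29: P3@Q0 runs 2, rem=3, I/O yield, promote→Q0. Q0=[P3] Q1=[] Q2=[]
t=29-31: P3@Q0 runs 2, rem=1, I/O yield, promote→Q0. Q0=[P3] Q1=[] Q2=[]
t=31-32: P3@Q0 runs 1, rem=0, completes. Q0=[] Q1=[] Q2=[]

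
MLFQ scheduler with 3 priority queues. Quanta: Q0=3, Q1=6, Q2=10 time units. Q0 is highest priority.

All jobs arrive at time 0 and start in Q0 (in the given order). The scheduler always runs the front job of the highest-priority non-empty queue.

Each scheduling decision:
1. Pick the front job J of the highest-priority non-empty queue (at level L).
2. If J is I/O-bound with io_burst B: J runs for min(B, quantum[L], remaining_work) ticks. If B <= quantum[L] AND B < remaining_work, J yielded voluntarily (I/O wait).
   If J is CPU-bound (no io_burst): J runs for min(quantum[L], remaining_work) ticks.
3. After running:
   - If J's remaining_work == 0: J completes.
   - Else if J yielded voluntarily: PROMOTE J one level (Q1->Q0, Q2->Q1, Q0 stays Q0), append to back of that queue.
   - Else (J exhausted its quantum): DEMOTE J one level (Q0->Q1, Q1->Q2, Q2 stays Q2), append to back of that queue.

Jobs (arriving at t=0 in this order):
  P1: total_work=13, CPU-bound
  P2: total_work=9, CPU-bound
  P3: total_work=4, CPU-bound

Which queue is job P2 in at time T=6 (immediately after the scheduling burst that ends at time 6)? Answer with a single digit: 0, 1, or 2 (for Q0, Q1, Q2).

t=0-3: P1@Q0 runs 3, rem=10, quantum used, demote→Q1. Q0=[P2,P3] Q1=[P1] Q2=[]
t=3-6: P2@Q0 runs 3, rem=6, quantum used, demote→Q1. Q0=[P3] Q1=[P1,P2] Q2=[]
t=6-9: P3@Q0 runs 3, rem=1, quantum used, demote→Q1. Q0=[] Q1=[P1,P2,P3] Q2=[]
t=9-15: P1@Q1 runs 6, rem=4, quantum used, demote→Q2. Q0=[] Q1=[P2,P3] Q2=[P1]
t=15-21: P2@Q1 runs 6, rem=0, completes. Q0=[] Q1=[P3] Q2=[P1]
t=21-22: P3@Q1 runs 1, rem=0, completes. Q0=[] Q1=[] Q2=[P1]
t=22-26: P1@Q2 runs 4, rem=0, completes. Q0=[] Q1=[] Q2=[]

Answer: 1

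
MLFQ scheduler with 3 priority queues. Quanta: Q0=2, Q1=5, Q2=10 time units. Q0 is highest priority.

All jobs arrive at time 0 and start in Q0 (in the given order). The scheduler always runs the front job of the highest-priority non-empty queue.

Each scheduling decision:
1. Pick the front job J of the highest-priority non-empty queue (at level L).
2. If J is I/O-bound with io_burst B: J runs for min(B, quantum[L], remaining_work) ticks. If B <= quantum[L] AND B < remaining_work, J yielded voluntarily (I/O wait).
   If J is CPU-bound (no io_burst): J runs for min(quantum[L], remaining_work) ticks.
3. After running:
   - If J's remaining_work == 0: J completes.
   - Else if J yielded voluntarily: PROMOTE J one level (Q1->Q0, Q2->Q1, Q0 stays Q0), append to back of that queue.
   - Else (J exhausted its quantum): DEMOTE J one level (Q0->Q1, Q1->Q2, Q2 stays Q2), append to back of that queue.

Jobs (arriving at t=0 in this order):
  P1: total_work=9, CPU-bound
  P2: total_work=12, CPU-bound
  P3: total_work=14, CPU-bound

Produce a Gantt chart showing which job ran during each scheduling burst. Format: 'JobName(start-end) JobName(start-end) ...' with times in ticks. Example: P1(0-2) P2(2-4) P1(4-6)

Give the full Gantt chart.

t=0-2: P1@Q0 runs 2, rem=7, quantum used, demote→Q1. Q0=[P2,P3] Q1=[P1] Q2=[]
t=2-4: P2@Q0 runs 2, rem=10, quantum used, demote→Q1. Q0=[P3] Q1=[P1,P2] Q2=[]
t=4-6: P3@Q0 runs 2, rem=12, quantum used, demote→Q1. Q0=[] Q1=[P1,P2,P3] Q2=[]
t=6-11: P1@Q1 runs 5, rem=2, quantum used, demote→Q2. Q0=[] Q1=[P2,P3] Q2=[P1]
t=11-16: P2@Q1 runs 5, rem=5, quantum used, demote→Q2. Q0=[] Q1=[P3] Q2=[P1,P2]
t=16-21: P3@Q1 runs 5, rem=7, quantum used, demote→Q2. Q0=[] Q1=[] Q2=[P1,P2,P3]
t=21-23: P1@Q2 runs 2, rem=0, completes. Q0=[] Q1=[] Q2=[P2,P3]
t=23-28: P2@Q2 runs 5, rem=0, completes. Q0=[] Q1=[] Q2=[P3]
t=28-35: P3@Q2 runs 7, rem=0, completes. Q0=[] Q1=[] Q2=[]

Answer: P1(0-2) P2(2-4) P3(4-6) P1(6-11) P2(11-16) P3(16-21) P1(21-23) P2(23-28) P3(28-35)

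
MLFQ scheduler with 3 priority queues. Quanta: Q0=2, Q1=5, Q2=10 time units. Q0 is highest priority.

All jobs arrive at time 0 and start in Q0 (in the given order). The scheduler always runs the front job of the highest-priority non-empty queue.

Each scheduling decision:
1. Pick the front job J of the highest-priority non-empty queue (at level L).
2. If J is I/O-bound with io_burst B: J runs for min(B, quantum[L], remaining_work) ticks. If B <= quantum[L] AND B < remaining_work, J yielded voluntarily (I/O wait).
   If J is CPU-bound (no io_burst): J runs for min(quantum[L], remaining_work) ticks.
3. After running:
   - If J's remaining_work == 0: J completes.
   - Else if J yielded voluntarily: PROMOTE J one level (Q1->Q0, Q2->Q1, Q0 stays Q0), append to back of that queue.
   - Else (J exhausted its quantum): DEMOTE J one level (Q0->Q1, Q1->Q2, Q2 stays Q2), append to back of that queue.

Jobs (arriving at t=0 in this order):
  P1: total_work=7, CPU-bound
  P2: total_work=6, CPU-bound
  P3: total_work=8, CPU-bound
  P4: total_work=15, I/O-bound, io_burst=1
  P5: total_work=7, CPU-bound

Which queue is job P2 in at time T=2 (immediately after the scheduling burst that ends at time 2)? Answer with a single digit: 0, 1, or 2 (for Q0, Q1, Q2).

t=0-2: P1@Q0 runs 2, rem=5, quantum used, demote→Q1. Q0=[P2,P3,P4,P5] Q1=[P1] Q2=[]
t=2-4: P2@Q0 runs 2, rem=4, quantum used, demote→Q1. Q0=[P3,P4,P5] Q1=[P1,P2] Q2=[]
t=4-6: P3@Q0 runs 2, rem=6, quantum used, demote→Q1. Q0=[P4,P5] Q1=[P1,P2,P3] Q2=[]
t=6-7: P4@Q0 runs 1, rem=14, I/O yield, promote→Q0. Q0=[P5,P4] Q1=[P1,P2,P3] Q2=[]
t=7-9: P5@Q0 runs 2, rem=5, quantum used, demote→Q1. Q0=[P4] Q1=[P1,P2,P3,P5] Q2=[]
t=9-10: P4@Q0 runs 1, rem=13, I/O yield, promote→Q0. Q0=[P4] Q1=[P1,P2,P3,P5] Q2=[]
t=10-11: P4@Q0 runs 1, rem=12, I/O yield, promote→Q0. Q0=[P4] Q1=[P1,P2,P3,P5] Q2=[]
t=11-12: P4@Q0 runs 1, rem=11, I/O yield, promote→Q0. Q0=[P4] Q1=[P1,P2,P3,P5] Q2=[]
t=12-13: P4@Q0 runs 1, rem=10, I/O yield, promote→Q0. Q0=[P4] Q1=[P1,P2,P3,P5] Q2=[]
t=13-14: P4@Q0 runs 1, rem=9, I/O yield, promote→Q0. Q0=[P4] Q1=[P1,P2,P3,P5] Q2=[]
t=14-15: P4@Q0 runs 1, rem=8, I/O yield, promote→Q0. Q0=[P4] Q1=[P1,P2,P3,P5] Q2=[]
t=15-16: P4@Q0 runs 1, rem=7, I/O yield, promote→Q0. Q0=[P4] Q1=[P1,P2,P3,P5] Q2=[]
t=16-17: P4@Q0 runs 1, rem=6, I/O yield, promote→Q0. Q0=[P4] Q1=[P1,P2,P3,P5] Q2=[]
t=17-18: P4@Q0 runs 1, rem=5, I/O yield, promote→Q0. Q0=[P4] Q1=[P1,P2,P3,P5] Q2=[]
t=18-19: P4@Q0 runs 1, rem=4, I/O yield, promote→Q0. Q0=[P4] Q1=[P1,P2,P3,P5] Q2=[]
t=19-20: P4@Q0 runs 1, rem=3, I/O yield, promote→Q0. Q0=[P4] Q1=[P1,P2,P3,P5] Q2=[]
t=20-21: P4@Q0 runs 1, rem=2, I/O yield, promote→Q0. Q0=[P4] Q1=[P1,P2,P3,P5] Q2=[]
t=21-22: P4@Q0 runs 1, rem=1, I/O yield, promote→Q0. Q0=[P4] Q1=[P1,P2,P3,P5] Q2=[]
t=22-23: P4@Q0 runs 1, rem=0, completes. Q0=[] Q1=[P1,P2,P3,P5] Q2=[]
t=23-28: P1@Q1 runs 5, rem=0, completes. Q0=[] Q1=[P2,P3,P5] Q2=[]
t=28-32: P2@Q1 runs 4, rem=0, completes. Q0=[] Q1=[P3,P5] Q2=[]
t=32-37: P3@Q1 runs 5, rem=1, quantum used, demote→Q2. Q0=[] Q1=[P5] Q2=[P3]
t=37-42: P5@Q1 runs 5, rem=0, completes. Q0=[] Q1=[] Q2=[P3]
t=42-43: P3@Q2 runs 1, rem=0, completes. Q0=[] Q1=[] Q2=[]

Answer: 0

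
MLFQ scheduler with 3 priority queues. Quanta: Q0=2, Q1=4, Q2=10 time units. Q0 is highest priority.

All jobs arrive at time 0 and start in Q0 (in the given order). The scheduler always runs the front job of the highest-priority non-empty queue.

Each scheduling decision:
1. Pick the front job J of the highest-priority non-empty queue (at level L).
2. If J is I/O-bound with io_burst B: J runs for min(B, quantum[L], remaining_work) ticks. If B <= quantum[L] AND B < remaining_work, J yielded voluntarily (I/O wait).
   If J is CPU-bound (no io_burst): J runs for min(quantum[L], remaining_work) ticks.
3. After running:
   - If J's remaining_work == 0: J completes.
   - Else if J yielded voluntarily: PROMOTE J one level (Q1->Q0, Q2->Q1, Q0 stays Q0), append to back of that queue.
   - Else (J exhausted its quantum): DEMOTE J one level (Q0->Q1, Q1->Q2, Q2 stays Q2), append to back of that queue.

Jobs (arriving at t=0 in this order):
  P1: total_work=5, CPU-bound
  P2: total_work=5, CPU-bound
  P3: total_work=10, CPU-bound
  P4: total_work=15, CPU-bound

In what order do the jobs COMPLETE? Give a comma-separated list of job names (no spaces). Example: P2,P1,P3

t=0-2: P1@Q0 runs 2, rem=3, quantum used, demote→Q1. Q0=[P2,P3,P4] Q1=[P1] Q2=[]
t=2-4: P2@Q0 runs 2, rem=3, quantum used, demote→Q1. Q0=[P3,P4] Q1=[P1,P2] Q2=[]
t=4-6: P3@Q0 runs 2, rem=8, quantum used, demote→Q1. Q0=[P4] Q1=[P1,P2,P3] Q2=[]
t=6-8: P4@Q0 runs 2, rem=13, quantum used, demote→Q1. Q0=[] Q1=[P1,P2,P3,P4] Q2=[]
t=8-11: P1@Q1 runs 3, rem=0, completes. Q0=[] Q1=[P2,P3,P4] Q2=[]
t=11-14: P2@Q1 runs 3, rem=0, completes. Q0=[] Q1=[P3,P4] Q2=[]
t=14-18: P3@Q1 runs 4, rem=4, quantum used, demote→Q2. Q0=[] Q1=[P4] Q2=[P3]
t=18-22: P4@Q1 runs 4, rem=9, quantum used, demote→Q2. Q0=[] Q1=[] Q2=[P3,P4]
t=22-26: P3@Q2 runs 4, rem=0, completes. Q0=[] Q1=[] Q2=[P4]
t=26-35: P4@Q2 runs 9, rem=0, completes. Q0=[] Q1=[] Q2=[]

Answer: P1,P2,P3,P4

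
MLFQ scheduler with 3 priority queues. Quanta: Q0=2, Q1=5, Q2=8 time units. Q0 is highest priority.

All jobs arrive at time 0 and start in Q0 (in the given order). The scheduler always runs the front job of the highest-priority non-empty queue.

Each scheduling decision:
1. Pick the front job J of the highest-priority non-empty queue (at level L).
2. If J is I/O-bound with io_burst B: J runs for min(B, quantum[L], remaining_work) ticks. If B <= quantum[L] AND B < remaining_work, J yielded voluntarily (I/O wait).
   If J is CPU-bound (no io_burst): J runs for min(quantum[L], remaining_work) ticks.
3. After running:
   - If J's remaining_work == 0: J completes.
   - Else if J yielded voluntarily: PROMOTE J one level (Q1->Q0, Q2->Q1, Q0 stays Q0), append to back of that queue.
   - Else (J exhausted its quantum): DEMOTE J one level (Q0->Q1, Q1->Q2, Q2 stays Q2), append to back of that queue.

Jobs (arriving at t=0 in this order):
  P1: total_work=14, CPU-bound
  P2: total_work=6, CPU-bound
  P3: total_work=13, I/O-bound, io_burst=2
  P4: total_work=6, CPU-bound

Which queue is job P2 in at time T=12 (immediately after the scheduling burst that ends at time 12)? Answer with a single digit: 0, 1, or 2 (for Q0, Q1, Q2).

t=0-2: P1@Q0 runs 2, rem=12, quantum used, demote→Q1. Q0=[P2,P3,P4] Q1=[P1] Q2=[]
t=2-4: P2@Q0 runs 2, rem=4, quantum used, demote→Q1. Q0=[P3,P4] Q1=[P1,P2] Q2=[]
t=4-6: P3@Q0 runs 2, rem=11, I/O yield, promote→Q0. Q0=[P4,P3] Q1=[P1,P2] Q2=[]
t=6-8: P4@Q0 runs 2, rem=4, quantum used, demote→Q1. Q0=[P3] Q1=[P1,P2,P4] Q2=[]
t=8-10: P3@Q0 runs 2, rem=9, I/O yield, promote→Q0. Q0=[P3] Q1=[P1,P2,P4] Q2=[]
t=10-12: P3@Q0 runs 2, rem=7, I/O yield, promote→Q0. Q0=[P3] Q1=[P1,P2,P4] Q2=[]
t=12-14: P3@Q0 runs 2, rem=5, I/O yield, promote→Q0. Q0=[P3] Q1=[P1,P2,P4] Q2=[]
t=14-16: P3@Q0 runs 2, rem=3, I/O yield, promote→Q0. Q0=[P3] Q1=[P1,P2,P4] Q2=[]
t=16-18: P3@Q0 runs 2, rem=1, I/O yield, promote→Q0. Q0=[P3] Q1=[P1,P2,P4] Q2=[]
t=18-19: P3@Q0 runs 1, rem=0, completes. Q0=[] Q1=[P1,P2,P4] Q2=[]
t=19-24: P1@Q1 runs 5, rem=7, quantum used, demote→Q2. Q0=[] Q1=[P2,P4] Q2=[P1]
t=24-28: P2@Q1 runs 4, rem=0, completes. Q0=[] Q1=[P4] Q2=[P1]
t=28-32: P4@Q1 runs 4, rem=0, completes. Q0=[] Q1=[] Q2=[P1]
t=32-39: P1@Q2 runs 7, rem=0, completes. Q0=[] Q1=[] Q2=[]

Answer: 1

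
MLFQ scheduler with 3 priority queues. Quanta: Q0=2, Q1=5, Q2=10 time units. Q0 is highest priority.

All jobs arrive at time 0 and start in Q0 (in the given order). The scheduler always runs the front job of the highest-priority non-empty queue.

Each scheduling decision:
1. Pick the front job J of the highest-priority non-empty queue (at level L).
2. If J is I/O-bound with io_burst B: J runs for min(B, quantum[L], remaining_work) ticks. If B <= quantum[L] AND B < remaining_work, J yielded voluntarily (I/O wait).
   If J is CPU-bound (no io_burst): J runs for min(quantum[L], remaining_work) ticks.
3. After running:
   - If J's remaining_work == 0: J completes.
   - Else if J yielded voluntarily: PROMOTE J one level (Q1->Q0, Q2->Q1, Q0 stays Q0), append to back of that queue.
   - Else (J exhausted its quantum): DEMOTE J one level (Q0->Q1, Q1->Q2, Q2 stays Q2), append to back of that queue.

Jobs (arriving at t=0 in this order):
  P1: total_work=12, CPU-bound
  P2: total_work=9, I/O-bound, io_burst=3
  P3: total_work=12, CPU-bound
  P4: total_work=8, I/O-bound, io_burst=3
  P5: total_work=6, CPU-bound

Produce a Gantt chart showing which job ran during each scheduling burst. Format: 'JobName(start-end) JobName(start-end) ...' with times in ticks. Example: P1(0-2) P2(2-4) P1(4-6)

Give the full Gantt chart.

Answer: P1(0-2) P2(2-4) P3(4-6) P4(6-8) P5(8-10) P1(10-15) P2(15-18) P2(18-20) P3(20-25) P4(25-28) P4(28-30) P5(30-34) P2(34-36) P4(36-37) P1(37-42) P3(42-47)

Derivation:
t=0-2: P1@Q0 runs 2, rem=10, quantum used, demote→Q1. Q0=[P2,P3,P4,P5] Q1=[P1] Q2=[]
t=2-4: P2@Q0 runs 2, rem=7, quantum used, demote→Q1. Q0=[P3,P4,P5] Q1=[P1,P2] Q2=[]
t=4-6: P3@Q0 runs 2, rem=10, quantum used, demote→Q1. Q0=[P4,P5] Q1=[P1,P2,P3] Q2=[]
t=6-8: P4@Q0 runs 2, rem=6, quantum used, demote→Q1. Q0=[P5] Q1=[P1,P2,P3,P4] Q2=[]
t=8-10: P5@Q0 runs 2, rem=4, quantum used, demote→Q1. Q0=[] Q1=[P1,P2,P3,P4,P5] Q2=[]
t=10-15: P1@Q1 runs 5, rem=5, quantum used, demote→Q2. Q0=[] Q1=[P2,P3,P4,P5] Q2=[P1]
t=15-18: P2@Q1 runs 3, rem=4, I/O yield, promote→Q0. Q0=[P2] Q1=[P3,P4,P5] Q2=[P1]
t=18-20: P2@Q0 runs 2, rem=2, quantum used, demote→Q1. Q0=[] Q1=[P3,P4,P5,P2] Q2=[P1]
t=20-25: P3@Q1 runs 5, rem=5, quantum used, demote→Q2. Q0=[] Q1=[P4,P5,P2] Q2=[P1,P3]
t=25-28: P4@Q1 runs 3, rem=3, I/O yield, promote→Q0. Q0=[P4] Q1=[P5,P2] Q2=[P1,P3]
t=28-30: P4@Q0 runs 2, rem=1, quantum used, demote→Q1. Q0=[] Q1=[P5,P2,P4] Q2=[P1,P3]
t=30-34: P5@Q1 runs 4, rem=0, completes. Q0=[] Q1=[P2,P4] Q2=[P1,P3]
t=34-36: P2@Q1 runs 2, rem=0, completes. Q0=[] Q1=[P4] Q2=[P1,P3]
t=36-37: P4@Q1 runs 1, rem=0, completes. Q0=[] Q1=[] Q2=[P1,P3]
t=37-42: P1@Q2 runs 5, rem=0, completes. Q0=[] Q1=[] Q2=[P3]
t=42-47: P3@Q2 runs 5, rem=0, completes. Q0=[] Q1=[] Q2=[]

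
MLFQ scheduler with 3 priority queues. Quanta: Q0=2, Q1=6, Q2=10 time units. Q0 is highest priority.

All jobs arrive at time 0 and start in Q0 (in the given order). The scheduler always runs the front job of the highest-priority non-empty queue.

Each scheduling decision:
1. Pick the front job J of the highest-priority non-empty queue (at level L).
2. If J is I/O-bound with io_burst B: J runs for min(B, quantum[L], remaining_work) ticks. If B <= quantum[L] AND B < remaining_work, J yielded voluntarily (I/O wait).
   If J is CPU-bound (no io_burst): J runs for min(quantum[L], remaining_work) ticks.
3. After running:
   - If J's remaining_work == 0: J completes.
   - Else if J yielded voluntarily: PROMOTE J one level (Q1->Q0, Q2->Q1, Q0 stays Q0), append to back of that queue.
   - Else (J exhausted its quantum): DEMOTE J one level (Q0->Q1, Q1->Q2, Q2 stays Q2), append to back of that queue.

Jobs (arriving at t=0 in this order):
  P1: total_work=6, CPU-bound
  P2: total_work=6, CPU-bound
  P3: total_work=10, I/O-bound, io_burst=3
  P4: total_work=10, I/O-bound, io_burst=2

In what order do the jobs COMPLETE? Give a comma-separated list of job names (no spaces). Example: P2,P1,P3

t=0-2: P1@Q0 runs 2, rem=4, quantum used, demote→Q1. Q0=[P2,P3,P4] Q1=[P1] Q2=[]
t=2-4: P2@Q0 runs 2, rem=4, quantum used, demote→Q1. Q0=[P3,P4] Q1=[P1,P2] Q2=[]
t=4-6: P3@Q0 runs 2, rem=8, quantum used, demote→Q1. Q0=[P4] Q1=[P1,P2,P3] Q2=[]
t=6-8: P4@Q0 runs 2, rem=8, I/O yield, promote→Q0. Q0=[P4] Q1=[P1,P2,P3] Q2=[]
t=8-10: P4@Q0 runs 2, rem=6, I/O yield, promote→Q0. Q0=[P4] Q1=[P1,P2,P3] Q2=[]
t=10-12: P4@Q0 runs 2, rem=4, I/O yield, promote→Q0. Q0=[P4] Q1=[P1,P2,P3] Q2=[]
t=12-14: P4@Q0 runs 2, rem=2, I/O yield, promote→Q0. Q0=[P4] Q1=[P1,P2,P3] Q2=[]
t=14-16: P4@Q0 runs 2, rem=0, completes. Q0=[] Q1=[P1,P2,P3] Q2=[]
t=16-20: P1@Q1 runs 4, rem=0, completes. Q0=[] Q1=[P2,P3] Q2=[]
t=20-24: P2@Q1 runs 4, rem=0, completes. Q0=[] Q1=[P3] Q2=[]
t=24-27: P3@Q1 runs 3, rem=5, I/O yield, promote→Q0. Q0=[P3] Q1=[] Q2=[]
t=27-29: P3@Q0 runs 2, rem=3, quantum used, demote→Q1. Q0=[] Q1=[P3] Q2=[]
t=29-32: P3@Q1 runs 3, rem=0, completes. Q0=[] Q1=[] Q2=[]

Answer: P4,P1,P2,P3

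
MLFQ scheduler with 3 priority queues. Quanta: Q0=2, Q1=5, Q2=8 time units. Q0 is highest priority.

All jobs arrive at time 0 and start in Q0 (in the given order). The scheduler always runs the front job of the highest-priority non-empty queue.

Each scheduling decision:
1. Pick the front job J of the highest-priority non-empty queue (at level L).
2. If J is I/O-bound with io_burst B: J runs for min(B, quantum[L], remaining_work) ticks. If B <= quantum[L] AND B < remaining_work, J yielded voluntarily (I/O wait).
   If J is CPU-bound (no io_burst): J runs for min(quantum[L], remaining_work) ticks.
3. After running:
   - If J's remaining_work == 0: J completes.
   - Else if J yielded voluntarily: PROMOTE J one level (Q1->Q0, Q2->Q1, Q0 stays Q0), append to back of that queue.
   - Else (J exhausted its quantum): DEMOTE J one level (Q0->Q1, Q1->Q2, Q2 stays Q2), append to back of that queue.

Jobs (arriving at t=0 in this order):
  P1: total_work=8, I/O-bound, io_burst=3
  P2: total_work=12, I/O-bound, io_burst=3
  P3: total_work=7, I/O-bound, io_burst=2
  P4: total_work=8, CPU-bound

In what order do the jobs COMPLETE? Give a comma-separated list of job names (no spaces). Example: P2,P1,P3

t=0-2: P1@Q0 runs 2, rem=6, quantum used, demote→Q1. Q0=[P2,P3,P4] Q1=[P1] Q2=[]
t=2-4: P2@Q0 runs 2, rem=10, quantum used, demote→Q1. Q0=[P3,P4] Q1=[P1,P2] Q2=[]
t=4-6: P3@Q0 runs 2, rem=5, I/O yield, promote→Q0. Q0=[P4,P3] Q1=[P1,P2] Q2=[]
t=6-8: P4@Q0 runs 2, rem=6, quantum used, demote→Q1. Q0=[P3] Q1=[P1,P2,P4] Q2=[]
t=8-10: P3@Q0 runs 2, rem=3, I/O yield, promote→Q0. Q0=[P3] Q1=[P1,P2,P4] Q2=[]
t=10-12: P3@Q0 runs 2, rem=1, I/O yield, promote→Q0. Q0=[P3] Q1=[P1,P2,P4] Q2=[]
t=12-13: P3@Q0 runs 1, rem=0, completes. Q0=[] Q1=[P1,P2,P4] Q2=[]
t=13-16: P1@Q1 runs 3, rem=3, I/O yield, promote→Q0. Q0=[P1] Q1=[P2,P4] Q2=[]
t=16-18: P1@Q0 runs 2, rem=1, quantum used, demote→Q1. Q0=[] Q1=[P2,P4,P1] Q2=[]
t=18-21: P2@Q1 runs 3, rem=7, I/O yield, promote→Q0. Q0=[P2] Q1=[P4,P1] Q2=[]
t=21-23: P2@Q0 runs 2, rem=5, quantum used, demote→Q1. Q0=[] Q1=[P4,P1,P2] Q2=[]
t=23-28: P4@Q1 runs 5, rem=1, quantum used, demote→Q2. Q0=[] Q1=[P1,P2] Q2=[P4]
t=28-29: P1@Q1 runs 1, rem=0, completes. Q0=[] Q1=[P2] Q2=[P4]
t=29-32: P2@Q1 runs 3, rem=2, I/O yield, promote→Q0. Q0=[P2] Q1=[] Q2=[P4]
t=32-34: P2@Q0 runs 2, rem=0, completes. Q0=[] Q1=[] Q2=[P4]
t=34-35: P4@Q2 runs 1, rem=0, completes. Q0=[] Q1=[] Q2=[]

Answer: P3,P1,P2,P4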